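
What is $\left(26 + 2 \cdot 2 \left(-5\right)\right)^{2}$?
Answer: $36$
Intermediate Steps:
$\left(26 + 2 \cdot 2 \left(-5\right)\right)^{2} = \left(26 + 4 \left(-5\right)\right)^{2} = \left(26 - 20\right)^{2} = 6^{2} = 36$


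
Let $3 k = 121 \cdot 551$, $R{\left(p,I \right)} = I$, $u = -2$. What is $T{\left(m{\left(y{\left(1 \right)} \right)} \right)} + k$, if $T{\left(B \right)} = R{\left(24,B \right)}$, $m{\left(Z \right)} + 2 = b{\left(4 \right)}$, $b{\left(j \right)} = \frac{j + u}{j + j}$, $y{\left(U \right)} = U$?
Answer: $\frac{266663}{12} \approx 22222.0$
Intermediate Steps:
$b{\left(j \right)} = \frac{-2 + j}{2 j}$ ($b{\left(j \right)} = \frac{j - 2}{j + j} = \frac{-2 + j}{2 j}$)
$m{\left(Z \right)} = - \frac{7}{4}$ ($m{\left(Z \right)} = -2 + \frac{-2 + 4}{2 \cdot 4} = -2 + \frac{1}{2} \cdot \frac{1}{4} \cdot 2 = -2 + \frac{1}{4} = - \frac{7}{4}$)
$T{\left(B \right)} = B$
$k = \frac{66671}{3}$ ($k = \frac{121 \cdot 551}{3} = \frac{1}{3} \cdot 66671 = \frac{66671}{3} \approx 22224.0$)
$T{\left(m{\left(y{\left(1 \right)} \right)} \right)} + k = - \frac{7}{4} + \frac{66671}{3} = \frac{266663}{12}$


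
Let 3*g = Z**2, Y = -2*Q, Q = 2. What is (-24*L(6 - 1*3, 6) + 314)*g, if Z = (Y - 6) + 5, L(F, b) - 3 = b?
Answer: 2450/3 ≈ 816.67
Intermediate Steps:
L(F, b) = 3 + b
Y = -4 (Y = -2*2 = -4)
Z = -5 (Z = (-4 - 6) + 5 = -10 + 5 = -5)
g = 25/3 (g = (1/3)*(-5)**2 = (1/3)*25 = 25/3 ≈ 8.3333)
(-24*L(6 - 1*3, 6) + 314)*g = (-24*(3 + 6) + 314)*(25/3) = (-24*9 + 314)*(25/3) = (-216 + 314)*(25/3) = 98*(25/3) = 2450/3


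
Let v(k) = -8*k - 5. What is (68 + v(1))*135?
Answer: 7425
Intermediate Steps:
v(k) = -5 - 8*k
(68 + v(1))*135 = (68 + (-5 - 8*1))*135 = (68 + (-5 - 8))*135 = (68 - 13)*135 = 55*135 = 7425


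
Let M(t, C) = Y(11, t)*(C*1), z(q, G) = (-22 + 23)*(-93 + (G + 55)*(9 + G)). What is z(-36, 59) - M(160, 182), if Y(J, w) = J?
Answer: 5657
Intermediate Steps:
z(q, G) = -93 + (9 + G)*(55 + G) (z(q, G) = 1*(-93 + (55 + G)*(9 + G)) = 1*(-93 + (9 + G)*(55 + G)) = -93 + (9 + G)*(55 + G))
M(t, C) = 11*C (M(t, C) = 11*(C*1) = 11*C)
z(-36, 59) - M(160, 182) = (402 + 59**2 + 64*59) - 11*182 = (402 + 3481 + 3776) - 1*2002 = 7659 - 2002 = 5657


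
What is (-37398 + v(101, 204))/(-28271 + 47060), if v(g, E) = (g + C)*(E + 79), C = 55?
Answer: 2250/6263 ≈ 0.35925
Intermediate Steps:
v(g, E) = (55 + g)*(79 + E) (v(g, E) = (g + 55)*(E + 79) = (55 + g)*(79 + E))
(-37398 + v(101, 204))/(-28271 + 47060) = (-37398 + (4345 + 55*204 + 79*101 + 204*101))/(-28271 + 47060) = (-37398 + (4345 + 11220 + 7979 + 20604))/18789 = (-37398 + 44148)*(1/18789) = 6750*(1/18789) = 2250/6263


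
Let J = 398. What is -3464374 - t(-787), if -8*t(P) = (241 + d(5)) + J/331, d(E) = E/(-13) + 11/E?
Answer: -596282802837/172120 ≈ -3.4643e+6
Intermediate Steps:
d(E) = 11/E - E/13 (d(E) = E*(-1/13) + 11/E = -E/13 + 11/E = 11/E - E/13)
t(P) = -5250043/172120 (t(P) = -((241 + (11/5 - 1/13*5)) + 398/331)/8 = -((241 + (11*(⅕) - 5/13)) + 398*(1/331))/8 = -((241 + (11/5 - 5/13)) + 398/331)/8 = -((241 + 118/65) + 398/331)/8 = -(15783/65 + 398/331)/8 = -⅛*5250043/21515 = -5250043/172120)
-3464374 - t(-787) = -3464374 - 1*(-5250043/172120) = -3464374 + 5250043/172120 = -596282802837/172120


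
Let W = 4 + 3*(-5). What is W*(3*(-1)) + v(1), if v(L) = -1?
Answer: 32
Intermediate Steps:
W = -11 (W = 4 - 15 = -11)
W*(3*(-1)) + v(1) = -33*(-1) - 1 = -11*(-3) - 1 = 33 - 1 = 32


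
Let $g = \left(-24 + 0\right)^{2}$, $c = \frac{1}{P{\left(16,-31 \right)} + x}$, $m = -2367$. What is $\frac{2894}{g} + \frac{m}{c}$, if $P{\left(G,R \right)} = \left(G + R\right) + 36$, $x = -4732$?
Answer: $\frac{3211471303}{288} \approx 1.1151 \cdot 10^{7}$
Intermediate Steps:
$P{\left(G,R \right)} = 36 + G + R$
$c = - \frac{1}{4711}$ ($c = \frac{1}{\left(36 + 16 - 31\right) - 4732} = \frac{1}{21 - 4732} = \frac{1}{-4711} = - \frac{1}{4711} \approx -0.00021227$)
$g = 576$ ($g = \left(-24\right)^{2} = 576$)
$\frac{2894}{g} + \frac{m}{c} = \frac{2894}{576} - \frac{2367}{- \frac{1}{4711}} = 2894 \cdot \frac{1}{576} - -11150937 = \frac{1447}{288} + 11150937 = \frac{3211471303}{288}$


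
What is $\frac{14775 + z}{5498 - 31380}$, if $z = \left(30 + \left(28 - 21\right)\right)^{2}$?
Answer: $- \frac{8072}{12941} \approx -0.62375$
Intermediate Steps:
$z = 1369$ ($z = \left(30 + \left(28 - 21\right)\right)^{2} = \left(30 + 7\right)^{2} = 37^{2} = 1369$)
$\frac{14775 + z}{5498 - 31380} = \frac{14775 + 1369}{5498 - 31380} = \frac{16144}{-25882} = 16144 \left(- \frac{1}{25882}\right) = - \frac{8072}{12941}$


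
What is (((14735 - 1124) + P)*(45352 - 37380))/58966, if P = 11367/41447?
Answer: 2248687885224/1221981901 ≈ 1840.2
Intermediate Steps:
P = 11367/41447 (P = 11367*(1/41447) = 11367/41447 ≈ 0.27425)
(((14735 - 1124) + P)*(45352 - 37380))/58966 = (((14735 - 1124) + 11367/41447)*(45352 - 37380))/58966 = ((13611 + 11367/41447)*7972)*(1/58966) = ((564146484/41447)*7972)*(1/58966) = (4497375770448/41447)*(1/58966) = 2248687885224/1221981901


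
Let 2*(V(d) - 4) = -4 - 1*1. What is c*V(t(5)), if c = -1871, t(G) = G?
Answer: -5613/2 ≈ -2806.5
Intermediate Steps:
V(d) = 3/2 (V(d) = 4 + (-4 - 1*1)/2 = 4 + (-4 - 1)/2 = 4 + (½)*(-5) = 4 - 5/2 = 3/2)
c*V(t(5)) = -1871*3/2 = -5613/2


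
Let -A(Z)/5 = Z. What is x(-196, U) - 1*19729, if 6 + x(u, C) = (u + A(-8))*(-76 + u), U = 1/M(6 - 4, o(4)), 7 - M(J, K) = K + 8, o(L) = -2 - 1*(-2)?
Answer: 22697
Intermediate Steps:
o(L) = 0 (o(L) = -2 + 2 = 0)
M(J, K) = -1 - K (M(J, K) = 7 - (K + 8) = 7 - (8 + K) = 7 + (-8 - K) = -1 - K)
A(Z) = -5*Z
U = -1 (U = 1/(-1 - 1*0) = 1/(-1 + 0) = 1/(-1) = -1)
x(u, C) = -6 + (-76 + u)*(40 + u) (x(u, C) = -6 + (u - 5*(-8))*(-76 + u) = -6 + (u + 40)*(-76 + u) = -6 + (40 + u)*(-76 + u) = -6 + (-76 + u)*(40 + u))
x(-196, U) - 1*19729 = (-3046 + (-196)² - 36*(-196)) - 1*19729 = (-3046 + 38416 + 7056) - 19729 = 42426 - 19729 = 22697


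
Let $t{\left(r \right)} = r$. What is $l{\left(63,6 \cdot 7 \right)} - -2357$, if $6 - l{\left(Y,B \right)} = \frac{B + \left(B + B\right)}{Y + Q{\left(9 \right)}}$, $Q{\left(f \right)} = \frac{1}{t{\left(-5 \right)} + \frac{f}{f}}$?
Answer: $\frac{592609}{251} \approx 2361.0$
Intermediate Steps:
$Q{\left(f \right)} = - \frac{1}{4}$ ($Q{\left(f \right)} = \frac{1}{-5 + \frac{f}{f}} = \frac{1}{-5 + 1} = \frac{1}{-4} = - \frac{1}{4}$)
$l{\left(Y,B \right)} = 6 - \frac{3 B}{- \frac{1}{4} + Y}$ ($l{\left(Y,B \right)} = 6 - \frac{B + \left(B + B\right)}{Y - \frac{1}{4}} = 6 - \frac{B + 2 B}{- \frac{1}{4} + Y} = 6 - \frac{3 B}{- \frac{1}{4} + Y}$)
$l{\left(63,6 \cdot 7 \right)} - -2357 = \frac{6 \left(-1 - 2 \cdot 6 \cdot 7 + 4 \cdot 63\right)}{-1 + 4 \cdot 63} - -2357 = \frac{6 \left(-1 - 84 + 252\right)}{-1 + 252} + 2357 = \frac{6 \left(-1 - 84 + 252\right)}{251} + 2357 = 6 \cdot \frac{1}{251} \cdot 167 + 2357 = \frac{1002}{251} + 2357 = \frac{592609}{251}$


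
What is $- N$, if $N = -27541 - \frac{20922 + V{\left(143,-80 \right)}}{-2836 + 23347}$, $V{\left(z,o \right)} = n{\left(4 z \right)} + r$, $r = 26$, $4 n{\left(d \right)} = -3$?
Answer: $\frac{2259657593}{82044} \approx 27542.0$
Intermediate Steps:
$n{\left(d \right)} = - \frac{3}{4}$ ($n{\left(d \right)} = \frac{1}{4} \left(-3\right) = - \frac{3}{4}$)
$V{\left(z,o \right)} = \frac{101}{4}$ ($V{\left(z,o \right)} = - \frac{3}{4} + 26 = \frac{101}{4}$)
$N = - \frac{2259657593}{82044}$ ($N = -27541 - \frac{20922 + \frac{101}{4}}{-2836 + 23347} = -27541 - \frac{83789}{4 \cdot 20511} = -27541 - \frac{83789}{4} \cdot \frac{1}{20511} = -27541 - \frac{83789}{82044} = - \frac{2259657593}{82044} \approx -27542.0$)
$- N = \left(-1\right) \left(- \frac{2259657593}{82044}\right) = \frac{2259657593}{82044}$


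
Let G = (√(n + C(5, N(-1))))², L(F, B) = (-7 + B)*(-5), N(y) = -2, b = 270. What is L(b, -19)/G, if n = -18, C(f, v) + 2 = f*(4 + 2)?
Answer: 13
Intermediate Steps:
C(f, v) = -2 + 6*f (C(f, v) = -2 + f*(4 + 2) = -2 + f*6 = -2 + 6*f)
L(F, B) = 35 - 5*B
G = 10 (G = (√(-18 + (-2 + 6*5)))² = (√(-18 + (-2 + 30)))² = (√(-18 + 28))² = (√10)² = 10)
L(b, -19)/G = (35 - 5*(-19))/10 = (35 + 95)*(⅒) = 130*(⅒) = 13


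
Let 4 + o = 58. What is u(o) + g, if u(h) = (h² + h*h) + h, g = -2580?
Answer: 3306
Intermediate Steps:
o = 54 (o = -4 + 58 = 54)
u(h) = h + 2*h² (u(h) = (h² + h²) + h = 2*h² + h = h + 2*h²)
u(o) + g = 54*(1 + 2*54) - 2580 = 54*(1 + 108) - 2580 = 54*109 - 2580 = 5886 - 2580 = 3306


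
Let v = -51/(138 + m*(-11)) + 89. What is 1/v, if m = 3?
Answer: 35/3098 ≈ 0.011298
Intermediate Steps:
v = 3098/35 (v = -51/(138 + 3*(-11)) + 89 = -51/(138 - 33) + 89 = -51/105 + 89 = -51*1/105 + 89 = -17/35 + 89 = 3098/35 ≈ 88.514)
1/v = 1/(3098/35) = 35/3098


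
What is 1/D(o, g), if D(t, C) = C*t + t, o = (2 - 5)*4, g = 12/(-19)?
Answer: -19/84 ≈ -0.22619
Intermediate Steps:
g = -12/19 (g = 12*(-1/19) = -12/19 ≈ -0.63158)
o = -12 (o = -3*4 = -12)
D(t, C) = t + C*t
1/D(o, g) = 1/(-12*(1 - 12/19)) = 1/(-12*7/19) = 1/(-84/19) = -19/84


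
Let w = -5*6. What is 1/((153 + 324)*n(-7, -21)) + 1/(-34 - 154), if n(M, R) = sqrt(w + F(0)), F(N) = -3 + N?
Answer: -1/188 - I*sqrt(33)/15741 ≈ -0.0053191 - 0.00036494*I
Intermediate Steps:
w = -30
n(M, R) = I*sqrt(33) (n(M, R) = sqrt(-30 + (-3 + 0)) = sqrt(-30 - 3) = sqrt(-33) = I*sqrt(33))
1/((153 + 324)*n(-7, -21)) + 1/(-34 - 154) = 1/((153 + 324)*((I*sqrt(33)))) + 1/(-34 - 154) = (-I*sqrt(33)/33)/477 + 1/(-188) = (-I*sqrt(33)/33)/477 - 1/188 = -I*sqrt(33)/15741 - 1/188 = -1/188 - I*sqrt(33)/15741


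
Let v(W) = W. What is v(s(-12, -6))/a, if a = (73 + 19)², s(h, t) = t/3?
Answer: -1/4232 ≈ -0.00023629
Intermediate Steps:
s(h, t) = t/3 (s(h, t) = t*(⅓) = t/3)
a = 8464 (a = 92² = 8464)
v(s(-12, -6))/a = ((⅓)*(-6))/8464 = -2*1/8464 = -1/4232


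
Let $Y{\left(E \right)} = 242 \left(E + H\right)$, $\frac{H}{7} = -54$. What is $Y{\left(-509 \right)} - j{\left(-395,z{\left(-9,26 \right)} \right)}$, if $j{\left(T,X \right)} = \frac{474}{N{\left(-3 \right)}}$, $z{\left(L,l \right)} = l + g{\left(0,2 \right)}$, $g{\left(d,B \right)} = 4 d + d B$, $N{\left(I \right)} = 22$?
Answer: $- \frac{2361431}{11} \approx -2.1468 \cdot 10^{5}$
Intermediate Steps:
$g{\left(d,B \right)} = 4 d + B d$
$z{\left(L,l \right)} = l$ ($z{\left(L,l \right)} = l + 0 \left(4 + 2\right) = l + 0 \cdot 6 = l + 0 = l$)
$H = -378$ ($H = 7 \left(-54\right) = -378$)
$j{\left(T,X \right)} = \frac{237}{11}$ ($j{\left(T,X \right)} = \frac{474}{22} = 474 \cdot \frac{1}{22} = \frac{237}{11}$)
$Y{\left(E \right)} = -91476 + 242 E$ ($Y{\left(E \right)} = 242 \left(E - 378\right) = 242 \left(-378 + E\right) = -91476 + 242 E$)
$Y{\left(-509 \right)} - j{\left(-395,z{\left(-9,26 \right)} \right)} = \left(-91476 + 242 \left(-509\right)\right) - \frac{237}{11} = \left(-91476 - 123178\right) - \frac{237}{11} = -214654 - \frac{237}{11} = - \frac{2361431}{11}$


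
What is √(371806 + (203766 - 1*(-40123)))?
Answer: √615695 ≈ 784.66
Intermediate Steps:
√(371806 + (203766 - 1*(-40123))) = √(371806 + (203766 + 40123)) = √(371806 + 243889) = √615695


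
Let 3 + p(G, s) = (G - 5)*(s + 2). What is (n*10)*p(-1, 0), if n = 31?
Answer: -4650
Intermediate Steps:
p(G, s) = -3 + (-5 + G)*(2 + s) (p(G, s) = -3 + (G - 5)*(s + 2) = -3 + (-5 + G)*(2 + s))
(n*10)*p(-1, 0) = (31*10)*(-13 - 5*0 + 2*(-1) - 1*0) = 310*(-13 + 0 - 2 + 0) = 310*(-15) = -4650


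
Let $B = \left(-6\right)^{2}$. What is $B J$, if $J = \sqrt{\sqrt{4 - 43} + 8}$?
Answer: $36 \sqrt{8 + i \sqrt{39}} \approx 108.45 + 37.316 i$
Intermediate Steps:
$J = \sqrt{8 + i \sqrt{39}}$ ($J = \sqrt{\sqrt{-39} + 8} = \sqrt{i \sqrt{39} + 8} = \sqrt{8 + i \sqrt{39}} \approx 3.0124 + 1.0366 i$)
$B = 36$
$B J = 36 \sqrt{8 + i \sqrt{39}}$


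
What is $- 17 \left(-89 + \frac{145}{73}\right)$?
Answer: $\frac{107984}{73} \approx 1479.2$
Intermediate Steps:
$- 17 \left(-89 + \frac{145}{73}\right) = \left(-17\right) \left(- \frac{6352}{73}\right) = \frac{107984}{73}$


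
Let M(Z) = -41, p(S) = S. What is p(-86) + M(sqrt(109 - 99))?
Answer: -127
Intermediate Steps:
p(-86) + M(sqrt(109 - 99)) = -86 - 41 = -127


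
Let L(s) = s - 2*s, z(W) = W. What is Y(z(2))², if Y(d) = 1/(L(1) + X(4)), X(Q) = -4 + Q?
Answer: 1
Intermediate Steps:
L(s) = -s
Y(d) = -1 (Y(d) = 1/(-1*1 + (-4 + 4)) = 1/(-1 + 0) = 1/(-1) = -1)
Y(z(2))² = (-1)² = 1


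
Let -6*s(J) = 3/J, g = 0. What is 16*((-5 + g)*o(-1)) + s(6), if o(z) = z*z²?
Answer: 959/12 ≈ 79.917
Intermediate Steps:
o(z) = z³
s(J) = -1/(2*J)
16*((-5 + g)*o(-1)) + s(6) = 16*((-5 + 0)*(-1)³) - ½/6 = 16*(-5*(-1)) - ½*⅙ = 16*5 - 1/12 = 80 - 1/12 = 959/12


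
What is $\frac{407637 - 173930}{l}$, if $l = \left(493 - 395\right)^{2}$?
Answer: $\frac{233707}{9604} \approx 24.334$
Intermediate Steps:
$l = 9604$ ($l = 98^{2} = 9604$)
$\frac{407637 - 173930}{l} = \frac{407637 - 173930}{9604} = \left(407637 - 173930\right) \frac{1}{9604} = 233707 \cdot \frac{1}{9604} = \frac{233707}{9604}$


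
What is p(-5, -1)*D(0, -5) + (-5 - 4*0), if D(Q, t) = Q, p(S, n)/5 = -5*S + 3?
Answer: -5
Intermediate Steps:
p(S, n) = 15 - 25*S (p(S, n) = 5*(-5*S + 3) = 5*(3 - 5*S) = 15 - 25*S)
p(-5, -1)*D(0, -5) + (-5 - 4*0) = (15 - 25*(-5))*0 + (-5 - 4*0) = (15 + 125)*0 + (-5 + 0) = 140*0 - 5 = 0 - 5 = -5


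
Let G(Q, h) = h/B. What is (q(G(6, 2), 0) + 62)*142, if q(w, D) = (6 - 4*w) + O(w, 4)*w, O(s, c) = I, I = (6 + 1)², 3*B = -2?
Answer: -9514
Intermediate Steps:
B = -⅔ (B = (⅓)*(-2) = -⅔ ≈ -0.66667)
I = 49 (I = 7² = 49)
O(s, c) = 49
G(Q, h) = -3*h/2 (G(Q, h) = h/(-⅔) = h*(-3/2) = -3*h/2)
q(w, D) = 6 + 45*w (q(w, D) = (6 - 4*w) + 49*w = 6 + 45*w)
(q(G(6, 2), 0) + 62)*142 = ((6 + 45*(-3/2*2)) + 62)*142 = ((6 + 45*(-3)) + 62)*142 = ((6 - 135) + 62)*142 = (-129 + 62)*142 = -67*142 = -9514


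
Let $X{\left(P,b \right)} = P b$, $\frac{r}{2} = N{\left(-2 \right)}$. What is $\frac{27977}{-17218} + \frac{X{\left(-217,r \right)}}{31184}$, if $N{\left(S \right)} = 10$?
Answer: $- \frac{118395111}{67115764} \approx -1.764$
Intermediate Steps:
$r = 20$ ($r = 2 \cdot 10 = 20$)
$\frac{27977}{-17218} + \frac{X{\left(-217,r \right)}}{31184} = \frac{27977}{-17218} + \frac{\left(-217\right) 20}{31184} = 27977 \left(- \frac{1}{17218}\right) - \frac{1085}{7796} = - \frac{27977}{17218} - \frac{1085}{7796} = - \frac{118395111}{67115764}$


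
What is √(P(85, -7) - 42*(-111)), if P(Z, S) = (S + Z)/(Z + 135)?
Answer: √56414490/110 ≈ 68.281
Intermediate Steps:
P(Z, S) = (S + Z)/(135 + Z)
√(P(85, -7) - 42*(-111)) = √((-7 + 85)/(135 + 85) - 42*(-111)) = √(78/220 + 4662) = √((1/220)*78 + 4662) = √(39/110 + 4662) = √(512859/110) = √56414490/110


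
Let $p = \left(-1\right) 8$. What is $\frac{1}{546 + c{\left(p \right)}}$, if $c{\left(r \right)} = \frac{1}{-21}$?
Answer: $\frac{21}{11465} \approx 0.0018317$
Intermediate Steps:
$p = -8$
$c{\left(r \right)} = - \frac{1}{21}$
$\frac{1}{546 + c{\left(p \right)}} = \frac{1}{546 - \frac{1}{21}} = \frac{1}{\frac{11465}{21}} = \frac{21}{11465}$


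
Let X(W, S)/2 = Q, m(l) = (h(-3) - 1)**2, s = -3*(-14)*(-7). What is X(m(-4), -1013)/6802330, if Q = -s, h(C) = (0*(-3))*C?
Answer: 294/3401165 ≈ 8.6441e-5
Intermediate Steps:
h(C) = 0 (h(C) = 0*C = 0)
s = -294 (s = 42*(-7) = -294)
m(l) = 1 (m(l) = (0 - 1)**2 = (-1)**2 = 1)
Q = 294 (Q = -1*(-294) = 294)
X(W, S) = 588 (X(W, S) = 2*294 = 588)
X(m(-4), -1013)/6802330 = 588/6802330 = 588*(1/6802330) = 294/3401165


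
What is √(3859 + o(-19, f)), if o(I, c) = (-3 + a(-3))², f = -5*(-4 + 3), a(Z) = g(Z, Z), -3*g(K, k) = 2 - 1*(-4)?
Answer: 2*√971 ≈ 62.322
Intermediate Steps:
g(K, k) = -2 (g(K, k) = -(2 - 1*(-4))/3 = -(2 + 4)/3 = -⅓*6 = -2)
a(Z) = -2
f = 5 (f = -5*(-1) = 5)
o(I, c) = 25 (o(I, c) = (-3 - 2)² = (-5)² = 25)
√(3859 + o(-19, f)) = √(3859 + 25) = √3884 = 2*√971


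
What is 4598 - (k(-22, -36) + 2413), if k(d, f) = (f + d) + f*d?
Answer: 1451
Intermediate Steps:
k(d, f) = d + f + d*f (k(d, f) = (d + f) + d*f = d + f + d*f)
4598 - (k(-22, -36) + 2413) = 4598 - ((-22 - 36 - 22*(-36)) + 2413) = 4598 - ((-22 - 36 + 792) + 2413) = 4598 - (734 + 2413) = 4598 - 1*3147 = 4598 - 3147 = 1451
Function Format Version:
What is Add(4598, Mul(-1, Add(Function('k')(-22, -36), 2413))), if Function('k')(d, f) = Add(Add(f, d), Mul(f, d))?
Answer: 1451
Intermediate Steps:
Function('k')(d, f) = Add(d, f, Mul(d, f)) (Function('k')(d, f) = Add(Add(d, f), Mul(d, f)) = Add(d, f, Mul(d, f)))
Add(4598, Mul(-1, Add(Function('k')(-22, -36), 2413))) = Add(4598, Mul(-1, Add(Add(-22, -36, Mul(-22, -36)), 2413))) = Add(4598, Mul(-1, Add(Add(-22, -36, 792), 2413))) = Add(4598, Mul(-1, Add(734, 2413))) = Add(4598, Mul(-1, 3147)) = Add(4598, -3147) = 1451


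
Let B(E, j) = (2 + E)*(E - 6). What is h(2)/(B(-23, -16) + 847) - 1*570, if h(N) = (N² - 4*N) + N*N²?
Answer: -207479/364 ≈ -570.00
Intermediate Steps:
B(E, j) = (-6 + E)*(2 + E) (B(E, j) = (2 + E)*(-6 + E) = (-6 + E)*(2 + E))
h(N) = N² + N³ - 4*N (h(N) = (N² - 4*N) + N³ = N² + N³ - 4*N)
h(2)/(B(-23, -16) + 847) - 1*570 = (2*(-4 + 2 + 2²))/((-12 + (-23)² - 4*(-23)) + 847) - 1*570 = (2*(-4 + 2 + 4))/((-12 + 529 + 92) + 847) - 570 = (2*2)/(609 + 847) - 570 = 4/1456 - 570 = 4*(1/1456) - 570 = 1/364 - 570 = -207479/364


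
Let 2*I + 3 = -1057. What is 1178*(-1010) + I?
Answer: -1190310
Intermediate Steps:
I = -530 (I = -3/2 + (½)*(-1057) = -3/2 - 1057/2 = -530)
1178*(-1010) + I = 1178*(-1010) - 530 = -1189780 - 530 = -1190310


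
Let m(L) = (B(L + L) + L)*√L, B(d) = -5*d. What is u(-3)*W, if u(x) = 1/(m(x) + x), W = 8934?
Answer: -1489/122 - 13401*I*√3/122 ≈ -12.205 - 190.26*I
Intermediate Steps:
m(L) = -9*L^(3/2) (m(L) = (-5*(L + L) + L)*√L = (-10*L + L)*√L = (-9*L)*√L = -9*L^(3/2))
u(x) = 1/(x - 9*x^(3/2)) (u(x) = 1/(-9*x^(3/2) + x) = 1/(x - 9*x^(3/2)))
u(-3)*W = 8934/(-3 - (-27)*I*√3) = 8934/(-3 + 27*I*√3)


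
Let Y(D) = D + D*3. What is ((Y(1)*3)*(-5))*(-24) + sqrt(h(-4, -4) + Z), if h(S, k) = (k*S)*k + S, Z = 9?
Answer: 1440 + I*sqrt(59) ≈ 1440.0 + 7.6811*I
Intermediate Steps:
h(S, k) = S + S*k**2 (h(S, k) = (S*k)*k + S = S*k**2 + S = S + S*k**2)
Y(D) = 4*D (Y(D) = D + 3*D = 4*D)
((Y(1)*3)*(-5))*(-24) + sqrt(h(-4, -4) + Z) = (((4*1)*3)*(-5))*(-24) + sqrt(-4*(1 + (-4)**2) + 9) = ((4*3)*(-5))*(-24) + sqrt(-4*(1 + 16) + 9) = (12*(-5))*(-24) + sqrt(-4*17 + 9) = -60*(-24) + sqrt(-68 + 9) = 1440 + sqrt(-59) = 1440 + I*sqrt(59)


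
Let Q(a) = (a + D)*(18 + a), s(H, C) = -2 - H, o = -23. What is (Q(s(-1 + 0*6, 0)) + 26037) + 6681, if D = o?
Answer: 32310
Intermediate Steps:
D = -23
Q(a) = (-23 + a)*(18 + a) (Q(a) = (a - 23)*(18 + a) = (-23 + a)*(18 + a))
(Q(s(-1 + 0*6, 0)) + 26037) + 6681 = ((-414 + (-2 - (-1 + 0*6))² - 5*(-2 - (-1 + 0*6))) + 26037) + 6681 = ((-414 + (-2 - (-1 + 0))² - 5*(-2 - (-1 + 0))) + 26037) + 6681 = ((-414 + (-2 - 1*(-1))² - 5*(-2 - 1*(-1))) + 26037) + 6681 = ((-414 + (-2 + 1)² - 5*(-2 + 1)) + 26037) + 6681 = ((-414 + (-1)² - 5*(-1)) + 26037) + 6681 = ((-414 + 1 + 5) + 26037) + 6681 = (-408 + 26037) + 6681 = 25629 + 6681 = 32310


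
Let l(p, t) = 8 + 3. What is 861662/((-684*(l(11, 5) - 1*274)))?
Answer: 430831/89946 ≈ 4.7899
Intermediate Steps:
l(p, t) = 11
861662/((-684*(l(11, 5) - 1*274))) = 861662/((-684*(11 - 1*274))) = 861662/((-684*(11 - 274))) = 861662/((-684*(-263))) = 861662/179892 = 861662*(1/179892) = 430831/89946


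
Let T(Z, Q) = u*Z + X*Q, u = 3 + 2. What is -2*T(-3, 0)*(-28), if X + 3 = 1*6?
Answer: -840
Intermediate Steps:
X = 3 (X = -3 + 1*6 = -3 + 6 = 3)
u = 5
T(Z, Q) = 3*Q + 5*Z (T(Z, Q) = 5*Z + 3*Q = 3*Q + 5*Z)
-2*T(-3, 0)*(-28) = -2*(3*0 + 5*(-3))*(-28) = -2*(0 - 15)*(-28) = -2*(-15)*(-28) = 30*(-28) = -840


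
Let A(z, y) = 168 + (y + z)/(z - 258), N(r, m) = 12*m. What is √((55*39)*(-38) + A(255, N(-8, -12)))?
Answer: I*√81379 ≈ 285.27*I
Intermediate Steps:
A(z, y) = 168 + (y + z)/(-258 + z)
√((55*39)*(-38) + A(255, N(-8, -12))) = √((55*39)*(-38) + (-43344 + 12*(-12) + 169*255)/(-258 + 255)) = √(2145*(-38) + (-43344 - 144 + 43095)/(-3)) = √(-81510 - ⅓*(-393)) = √(-81510 + 131) = √(-81379) = I*√81379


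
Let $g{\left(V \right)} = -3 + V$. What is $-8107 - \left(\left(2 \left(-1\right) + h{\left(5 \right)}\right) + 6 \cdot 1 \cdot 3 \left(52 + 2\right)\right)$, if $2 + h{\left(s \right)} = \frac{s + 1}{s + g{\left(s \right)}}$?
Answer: $- \frac{63531}{7} \approx -9075.9$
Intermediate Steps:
$h{\left(s \right)} = -2 + \frac{1 + s}{-3 + 2 s}$ ($h{\left(s \right)} = -2 + \frac{s + 1}{s + \left(-3 + s\right)} = -2 + \frac{1 + s}{-3 + 2 s}$)
$-8107 - \left(\left(2 \left(-1\right) + h{\left(5 \right)}\right) + 6 \cdot 1 \cdot 3 \left(52 + 2\right)\right) = -8107 - \left(\left(2 \left(-1\right) + \frac{7 - 15}{-3 + 2 \cdot 5}\right) + 6 \cdot 1 \cdot 3 \left(52 + 2\right)\right) = -8107 - \left(\left(-2 + \frac{7 - 15}{-3 + 10}\right) + 6 \cdot 3 \cdot 54\right) = -8107 - \left(\left(-2 + \frac{1}{7} \left(-8\right)\right) + 18 \cdot 54\right) = -8107 - \left(\left(-2 + \frac{1}{7} \left(-8\right)\right) + 972\right) = -8107 - \left(\left(-2 - \frac{8}{7}\right) + 972\right) = -8107 - \left(- \frac{22}{7} + 972\right) = -8107 - \frac{6782}{7} = - \frac{63531}{7}$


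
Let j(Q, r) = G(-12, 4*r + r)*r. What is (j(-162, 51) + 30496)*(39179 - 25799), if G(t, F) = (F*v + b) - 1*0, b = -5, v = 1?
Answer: 578631480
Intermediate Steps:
G(t, F) = -5 + F (G(t, F) = (F*1 - 5) - 1*0 = (F - 5) + 0 = (-5 + F) + 0 = -5 + F)
j(Q, r) = r*(-5 + 5*r) (j(Q, r) = (-5 + (4*r + r))*r = (-5 + 5*r)*r = r*(-5 + 5*r))
(j(-162, 51) + 30496)*(39179 - 25799) = (5*51*(-1 + 51) + 30496)*(39179 - 25799) = (5*51*50 + 30496)*13380 = (12750 + 30496)*13380 = 43246*13380 = 578631480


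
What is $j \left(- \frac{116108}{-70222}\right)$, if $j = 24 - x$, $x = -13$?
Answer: $\frac{2147998}{35111} \approx 61.177$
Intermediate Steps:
$j = 37$ ($j = 24 - -13 = 24 + 13 = 37$)
$j \left(- \frac{116108}{-70222}\right) = 37 \left(- \frac{116108}{-70222}\right) = 37 \left(\left(-116108\right) \left(- \frac{1}{70222}\right)\right) = 37 \cdot \frac{58054}{35111} = \frac{2147998}{35111}$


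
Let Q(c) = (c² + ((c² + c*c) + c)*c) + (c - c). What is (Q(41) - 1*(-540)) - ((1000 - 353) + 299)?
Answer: 140798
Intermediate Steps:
Q(c) = c² + c*(c + 2*c²) (Q(c) = (c² + ((c² + c²) + c)*c) + 0 = (c² + (2*c² + c)*c) + 0 = (c² + (c + 2*c²)*c) + 0 = (c² + c*(c + 2*c²)) + 0 = c² + c*(c + 2*c²))
(Q(41) - 1*(-540)) - ((1000 - 353) + 299) = (2*41²*(1 + 41) - 1*(-540)) - ((1000 - 353) + 299) = (2*1681*42 + 540) - (647 + 299) = (141204 + 540) - 1*946 = 141744 - 946 = 140798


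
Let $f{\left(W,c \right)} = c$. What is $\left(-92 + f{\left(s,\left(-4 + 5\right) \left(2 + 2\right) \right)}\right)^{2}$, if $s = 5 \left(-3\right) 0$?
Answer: $7744$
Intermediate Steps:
$s = 0$ ($s = \left(-15\right) 0 = 0$)
$\left(-92 + f{\left(s,\left(-4 + 5\right) \left(2 + 2\right) \right)}\right)^{2} = \left(-92 + \left(-4 + 5\right) \left(2 + 2\right)\right)^{2} = \left(-92 + 1 \cdot 4\right)^{2} = \left(-92 + 4\right)^{2} = \left(-88\right)^{2} = 7744$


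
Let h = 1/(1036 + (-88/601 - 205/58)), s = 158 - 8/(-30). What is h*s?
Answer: 82752892/539768685 ≈ 0.15331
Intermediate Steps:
s = 2374/15 (s = 158 - 8*(-1)/30 = 158 - 1*(-4/15) = 158 + 4/15 = 2374/15 ≈ 158.27)
h = 34858/35984579 (h = 1/(1036 + (-88*1/601 - 205*1/58)) = 1/(1036 + (-88/601 - 205/58)) = 1/(1036 - 128309/34858) = 1/(35984579/34858) = 34858/35984579 ≈ 0.00096869)
h*s = (34858/35984579)*(2374/15) = 82752892/539768685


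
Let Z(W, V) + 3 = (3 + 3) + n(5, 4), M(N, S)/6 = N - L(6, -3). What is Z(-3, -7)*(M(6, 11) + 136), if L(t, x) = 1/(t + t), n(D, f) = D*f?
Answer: 7889/2 ≈ 3944.5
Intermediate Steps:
L(t, x) = 1/(2*t)
M(N, S) = -1/2 + 6*N (M(N, S) = 6*(N - 1/(2*6)) = 6*(N - 1*1/12) = 6*(N - 1/12) = 6*(-1/12 + N) = -1/2 + 6*N)
Z(W, V) = 23 (Z(W, V) = -3 + ((3 + 3) + 5*4) = -3 + (6 + 20) = -3 + 26 = 23)
Z(-3, -7)*(M(6, 11) + 136) = 23*((-1/2 + 6*6) + 136) = 23*((-1/2 + 36) + 136) = 23*(71/2 + 136) = 23*(343/2) = 7889/2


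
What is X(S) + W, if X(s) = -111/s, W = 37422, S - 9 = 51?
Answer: 748403/20 ≈ 37420.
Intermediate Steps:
S = 60 (S = 9 + 51 = 60)
X(S) + W = -111/60 + 37422 = -111*1/60 + 37422 = -37/20 + 37422 = 748403/20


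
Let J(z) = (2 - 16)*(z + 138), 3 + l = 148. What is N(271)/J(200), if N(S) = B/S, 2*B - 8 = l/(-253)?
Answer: -1879/648880232 ≈ -2.8958e-6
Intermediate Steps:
l = 145 (l = -3 + 148 = 145)
J(z) = -1932 - 14*z (J(z) = -14*(138 + z) = -1932 - 14*z)
B = 1879/506 (B = 4 + (145/(-253))/2 = 4 + (145*(-1/253))/2 = 4 + (1/2)*(-145/253) = 4 - 145/506 = 1879/506 ≈ 3.7134)
N(S) = 1879/(506*S)
N(271)/J(200) = ((1879/506)/271)/(-1932 - 14*200) = ((1879/506)*(1/271))/(-1932 - 2800) = (1879/137126)/(-4732) = (1879/137126)*(-1/4732) = -1879/648880232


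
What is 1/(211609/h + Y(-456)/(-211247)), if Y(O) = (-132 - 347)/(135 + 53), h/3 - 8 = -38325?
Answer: -4565214132636/8403877025995 ≈ -0.54323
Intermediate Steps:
h = -114951 (h = 24 + 3*(-38325) = 24 - 114975 = -114951)
Y(O) = -479/188
1/(211609/h + Y(-456)/(-211247)) = 1/(211609/(-114951) - 479/188/(-211247)) = 1/(211609*(-1/114951) - 479/188*(-1/211247)) = 1/(-211609/114951 + 479/39714436) = 1/(-8403877025995/4565214132636) = -4565214132636/8403877025995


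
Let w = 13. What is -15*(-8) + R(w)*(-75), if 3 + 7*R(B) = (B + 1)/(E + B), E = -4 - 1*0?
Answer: 2845/21 ≈ 135.48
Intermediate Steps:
E = -4 (E = -4 + 0 = -4)
R(B) = -3/7 + (1 + B)/(7*(-4 + B)) (R(B) = -3/7 + ((B + 1)/(-4 + B))/7 = -3/7 + ((1 + B)/(-4 + B))/7 = -3/7 + (1 + B)/(7*(-4 + B)))
-15*(-8) + R(w)*(-75) = -15*(-8) + ((13 - 2*13)/(7*(-4 + 13)))*(-75) = 120 + ((1/7)*(13 - 26)/9)*(-75) = 120 + ((1/7)*(1/9)*(-13))*(-75) = 120 - 13/63*(-75) = 120 + 325/21 = 2845/21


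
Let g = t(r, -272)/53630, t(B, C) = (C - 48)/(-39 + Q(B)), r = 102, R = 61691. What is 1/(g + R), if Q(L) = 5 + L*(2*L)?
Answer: 55705481/3436526828355 ≈ 1.6210e-5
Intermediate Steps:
Q(L) = 5 + 2*L²
t(B, C) = (-48 + C)/(-34 + 2*B²) (t(B, C) = (C - 48)/(-39 + (5 + 2*B²)) = (-48 + C)/(-34 + 2*B²))
g = -16/55705481 (g = ((-48 - 272)/(2*(-17 + 102²)))/53630 = ((½)*(-320)/(-17 + 10404))*(1/53630) = ((½)*(-320)/10387)*(1/53630) = ((½)*(1/10387)*(-320))*(1/53630) = -160/10387*1/53630 = -16/55705481 ≈ -2.8722e-7)
1/(g + R) = 1/(-16/55705481 + 61691) = 1/(3436526828355/55705481) = 55705481/3436526828355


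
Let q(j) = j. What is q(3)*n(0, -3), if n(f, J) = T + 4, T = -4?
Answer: 0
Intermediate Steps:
n(f, J) = 0 (n(f, J) = -4 + 4 = 0)
q(3)*n(0, -3) = 3*0 = 0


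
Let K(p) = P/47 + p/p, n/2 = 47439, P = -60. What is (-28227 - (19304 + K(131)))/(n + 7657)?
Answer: -2233944/4819145 ≈ -0.46356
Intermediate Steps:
n = 94878 (n = 2*47439 = 94878)
K(p) = -13/47 (K(p) = -60/47 + p/p = -60*1/47 + 1 = -60/47 + 1 = -13/47)
(-28227 - (19304 + K(131)))/(n + 7657) = (-28227 - (19304 - 13/47))/(94878 + 7657) = (-28227 - 1*907275/47)/102535 = (-28227 - 907275/47)*(1/102535) = -2233944/47*1/102535 = -2233944/4819145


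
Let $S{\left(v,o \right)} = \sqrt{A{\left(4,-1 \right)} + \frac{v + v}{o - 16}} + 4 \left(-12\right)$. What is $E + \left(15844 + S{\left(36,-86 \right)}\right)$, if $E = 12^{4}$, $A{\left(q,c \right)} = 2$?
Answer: $36532 + \frac{\sqrt{374}}{17} \approx 36533.0$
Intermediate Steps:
$S{\left(v,o \right)} = -48 + \sqrt{2 + \frac{2 v}{-16 + o}}$ ($S{\left(v,o \right)} = \sqrt{2 + \frac{v + v}{o - 16}} + 4 \left(-12\right) = \sqrt{2 + \frac{2 v}{-16 + o}} - 48 = -48 + \sqrt{2 + \frac{2 v}{-16 + o}}$)
$E = 20736$
$E + \left(15844 + S{\left(36,-86 \right)}\right) = 20736 + \left(15844 - \left(48 - \sqrt{2} \sqrt{\frac{-16 - 86 + 36}{-16 - 86}}\right)\right) = 20736 + \left(15844 - \left(48 - \sqrt{2} \sqrt{\frac{1}{-102} \left(-66\right)}\right)\right) = 20736 + \left(15844 - \left(48 - \sqrt{2} \sqrt{\left(- \frac{1}{102}\right) \left(-66\right)}\right)\right) = 20736 + \left(15844 - \left(48 - \sqrt{2} \sqrt{\frac{11}{17}}\right)\right) = 20736 + \left(15844 - \left(48 - \sqrt{2} \frac{\sqrt{187}}{17}\right)\right) = 20736 + \left(15844 - \left(48 - \frac{\sqrt{374}}{17}\right)\right) = 20736 + \left(15796 + \frac{\sqrt{374}}{17}\right) = 36532 + \frac{\sqrt{374}}{17}$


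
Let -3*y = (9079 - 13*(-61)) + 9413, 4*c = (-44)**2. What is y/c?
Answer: -19285/1452 ≈ -13.282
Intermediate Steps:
c = 484 (c = (1/4)*(-44)**2 = (1/4)*1936 = 484)
y = -19285/3 (y = -((9079 - 13*(-61)) + 9413)/3 = -((9079 + 793) + 9413)/3 = -(9872 + 9413)/3 = -1/3*19285 = -19285/3 ≈ -6428.3)
y/c = -19285/3/484 = -19285/3*1/484 = -19285/1452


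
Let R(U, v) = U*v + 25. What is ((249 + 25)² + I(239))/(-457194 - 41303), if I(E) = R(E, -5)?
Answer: -73906/498497 ≈ -0.14826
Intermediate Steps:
R(U, v) = 25 + U*v
I(E) = 25 - 5*E (I(E) = 25 + E*(-5) = 25 - 5*E)
((249 + 25)² + I(239))/(-457194 - 41303) = ((249 + 25)² + (25 - 5*239))/(-457194 - 41303) = (274² + (25 - 1195))/(-498497) = (75076 - 1170)*(-1/498497) = 73906*(-1/498497) = -73906/498497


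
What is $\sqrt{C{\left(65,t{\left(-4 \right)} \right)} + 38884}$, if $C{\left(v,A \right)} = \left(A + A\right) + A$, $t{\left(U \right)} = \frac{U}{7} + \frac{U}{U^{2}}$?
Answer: $\frac{\sqrt{7620781}}{14} \approx 197.18$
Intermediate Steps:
$t{\left(U \right)} = \frac{1}{U} + \frac{U}{7}$ ($t{\left(U \right)} = U \frac{1}{7} + \frac{U}{U^{2}} = \frac{U}{7} + \frac{1}{U} = \frac{1}{U} + \frac{U}{7}$)
$C{\left(v,A \right)} = 3 A$ ($C{\left(v,A \right)} = 2 A + A = 3 A$)
$\sqrt{C{\left(65,t{\left(-4 \right)} \right)} + 38884} = \sqrt{3 \left(\frac{1}{-4} + \frac{1}{7} \left(-4\right)\right) + 38884} = \sqrt{3 \left(- \frac{1}{4} - \frac{4}{7}\right) + 38884} = \sqrt{3 \left(- \frac{23}{28}\right) + 38884} = \sqrt{- \frac{69}{28} + 38884} = \sqrt{\frac{1088683}{28}} = \frac{\sqrt{7620781}}{14}$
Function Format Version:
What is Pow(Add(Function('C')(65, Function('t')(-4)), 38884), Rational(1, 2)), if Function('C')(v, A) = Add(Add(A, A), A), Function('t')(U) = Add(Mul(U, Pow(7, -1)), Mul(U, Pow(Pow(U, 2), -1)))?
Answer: Mul(Rational(1, 14), Pow(7620781, Rational(1, 2))) ≈ 197.18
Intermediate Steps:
Function('t')(U) = Add(Pow(U, -1), Mul(Rational(1, 7), U)) (Function('t')(U) = Add(Mul(U, Rational(1, 7)), Mul(U, Pow(U, -2))) = Add(Mul(Rational(1, 7), U), Pow(U, -1)) = Add(Pow(U, -1), Mul(Rational(1, 7), U)))
Function('C')(v, A) = Mul(3, A) (Function('C')(v, A) = Add(Mul(2, A), A) = Mul(3, A))
Pow(Add(Function('C')(65, Function('t')(-4)), 38884), Rational(1, 2)) = Pow(Add(Mul(3, Add(Pow(-4, -1), Mul(Rational(1, 7), -4))), 38884), Rational(1, 2)) = Pow(Add(Mul(3, Add(Rational(-1, 4), Rational(-4, 7))), 38884), Rational(1, 2)) = Pow(Add(Mul(3, Rational(-23, 28)), 38884), Rational(1, 2)) = Pow(Add(Rational(-69, 28), 38884), Rational(1, 2)) = Pow(Rational(1088683, 28), Rational(1, 2)) = Mul(Rational(1, 14), Pow(7620781, Rational(1, 2)))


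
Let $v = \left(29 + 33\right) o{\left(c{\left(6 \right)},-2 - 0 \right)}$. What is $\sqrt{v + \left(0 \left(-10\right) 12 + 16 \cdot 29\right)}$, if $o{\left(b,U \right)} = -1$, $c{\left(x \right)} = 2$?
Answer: $\sqrt{402} \approx 20.05$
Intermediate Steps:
$v = -62$ ($v = \left(29 + 33\right) \left(-1\right) = 62 \left(-1\right) = -62$)
$\sqrt{v + \left(0 \left(-10\right) 12 + 16 \cdot 29\right)} = \sqrt{-62 + \left(0 \left(-10\right) 12 + 16 \cdot 29\right)} = \sqrt{-62 + \left(0 \cdot 12 + 464\right)} = \sqrt{-62 + \left(0 + 464\right)} = \sqrt{-62 + 464} = \sqrt{402}$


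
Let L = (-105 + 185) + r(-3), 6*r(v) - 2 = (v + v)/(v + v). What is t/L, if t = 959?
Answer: 274/23 ≈ 11.913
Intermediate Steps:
r(v) = ½ (r(v) = ⅓ + ((v + v)/(v + v))/6 = ⅓ + ((2*v)/((2*v)))/6 = ⅓ + ((2*v)*(1/(2*v)))/6 = ⅓ + (⅙)*1 = ⅓ + ⅙ = ½)
L = 161/2 (L = (-105 + 185) + ½ = 80 + ½ = 161/2 ≈ 80.500)
t/L = 959/(161/2) = 959*(2/161) = 274/23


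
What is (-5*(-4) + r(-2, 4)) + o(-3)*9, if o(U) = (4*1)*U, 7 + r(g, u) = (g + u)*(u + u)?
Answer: -79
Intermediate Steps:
r(g, u) = -7 + 2*u*(g + u) (r(g, u) = -7 + (g + u)*(u + u) = -7 + (g + u)*(2*u) = -7 + 2*u*(g + u))
o(U) = 4*U
(-5*(-4) + r(-2, 4)) + o(-3)*9 = (-5*(-4) + (-7 + 2*4**2 + 2*(-2)*4)) + (4*(-3))*9 = (20 + (-7 + 2*16 - 16)) - 12*9 = (20 + (-7 + 32 - 16)) - 108 = (20 + 9) - 108 = 29 - 108 = -79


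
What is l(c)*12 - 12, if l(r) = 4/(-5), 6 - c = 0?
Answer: -108/5 ≈ -21.600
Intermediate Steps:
c = 6 (c = 6 - 1*0 = 6 + 0 = 6)
l(r) = -⅘ (l(r) = 4*(-⅕) = -⅘)
l(c)*12 - 12 = -⅘*12 - 12 = -48/5 - 12 = -108/5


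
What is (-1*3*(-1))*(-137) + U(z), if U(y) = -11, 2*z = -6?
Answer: -422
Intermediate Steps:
z = -3 (z = (1/2)*(-6) = -3)
(-1*3*(-1))*(-137) + U(z) = (-1*3*(-1))*(-137) - 11 = -3*(-1)*(-137) - 11 = 3*(-137) - 11 = -411 - 11 = -422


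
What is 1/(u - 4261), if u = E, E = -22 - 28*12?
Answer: -1/4619 ≈ -0.00021650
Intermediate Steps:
E = -358 (E = -22 - 336 = -358)
u = -358
1/(u - 4261) = 1/(-358 - 4261) = 1/(-4619) = -1/4619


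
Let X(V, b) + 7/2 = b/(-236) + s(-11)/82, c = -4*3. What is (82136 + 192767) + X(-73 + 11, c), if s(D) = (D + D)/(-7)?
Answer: 9309749487/33866 ≈ 2.7490e+5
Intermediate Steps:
s(D) = -2*D/7 (s(D) = (2*D)*(-⅐) = -2*D/7)
c = -12
X(V, b) = -1987/574 - b/236 (X(V, b) = -7/2 + (b/(-236) - 2/7*(-11)/82) = -7/2 + (b*(-1/236) + (22/7)*(1/82)) = -7/2 + (-b/236 + 11/287) = -7/2 + (11/287 - b/236) = -1987/574 - b/236)
(82136 + 192767) + X(-73 + 11, c) = (82136 + 192767) + (-1987/574 - 1/236*(-12)) = 274903 + (-1987/574 + 3/59) = 274903 - 115511/33866 = 9309749487/33866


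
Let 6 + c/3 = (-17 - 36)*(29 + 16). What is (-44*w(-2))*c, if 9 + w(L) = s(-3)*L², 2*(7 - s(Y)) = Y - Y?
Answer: 5996628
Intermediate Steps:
s(Y) = 7 (s(Y) = 7 - (Y - Y)/2 = 7 - ½*0 = 7 + 0 = 7)
w(L) = -9 + 7*L²
c = -7173 (c = -18 + 3*((-17 - 36)*(29 + 16)) = -18 + 3*(-53*45) = -18 + 3*(-2385) = -18 - 7155 = -7173)
(-44*w(-2))*c = -44*(-9 + 7*(-2)²)*(-7173) = -44*(-9 + 7*4)*(-7173) = -44*(-9 + 28)*(-7173) = -44*19*(-7173) = -836*(-7173) = 5996628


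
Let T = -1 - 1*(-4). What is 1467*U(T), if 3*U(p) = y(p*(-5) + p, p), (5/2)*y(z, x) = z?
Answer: -11736/5 ≈ -2347.2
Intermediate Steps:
y(z, x) = 2*z/5
T = 3 (T = -1 + 4 = 3)
U(p) = -8*p/15 (U(p) = (2*(p*(-5) + p)/5)/3 = (2*(-5*p + p)/5)/3 = (2*(-4*p)/5)/3 = (-8*p/5)/3 = -8*p/15)
1467*U(T) = 1467*(-8/15*3) = 1467*(-8/5) = -11736/5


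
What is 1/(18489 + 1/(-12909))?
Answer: 12909/238674500 ≈ 5.4086e-5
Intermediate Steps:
1/(18489 + 1/(-12909)) = 1/(18489 - 1/12909) = 1/(238674500/12909) = 12909/238674500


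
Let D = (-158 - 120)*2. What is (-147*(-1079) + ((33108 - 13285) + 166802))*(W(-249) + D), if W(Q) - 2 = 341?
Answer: -73535694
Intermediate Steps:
W(Q) = 343 (W(Q) = 2 + 341 = 343)
D = -556 (D = -278*2 = -556)
(-147*(-1079) + ((33108 - 13285) + 166802))*(W(-249) + D) = (-147*(-1079) + ((33108 - 13285) + 166802))*(343 - 556) = (158613 + (19823 + 166802))*(-213) = (158613 + 186625)*(-213) = 345238*(-213) = -73535694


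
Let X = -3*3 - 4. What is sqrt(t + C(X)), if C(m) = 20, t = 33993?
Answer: sqrt(34013) ≈ 184.43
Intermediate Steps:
X = -13 (X = -9 - 4 = -13)
sqrt(t + C(X)) = sqrt(33993 + 20) = sqrt(34013)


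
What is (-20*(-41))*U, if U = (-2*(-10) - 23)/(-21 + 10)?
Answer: 2460/11 ≈ 223.64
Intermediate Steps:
U = 3/11 (U = (20 - 23)/(-11) = -3*(-1/11) = 3/11 ≈ 0.27273)
(-20*(-41))*U = -20*(-41)*(3/11) = 820*(3/11) = 2460/11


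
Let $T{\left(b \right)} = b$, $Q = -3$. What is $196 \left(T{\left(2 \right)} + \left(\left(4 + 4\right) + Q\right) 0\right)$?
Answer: $392$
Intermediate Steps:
$196 \left(T{\left(2 \right)} + \left(\left(4 + 4\right) + Q\right) 0\right) = 196 \left(2 + \left(\left(4 + 4\right) - 3\right) 0\right) = 196 \left(2 + \left(8 - 3\right) 0\right) = 196 \left(2 + 5 \cdot 0\right) = 196 \left(2 + 0\right) = 196 \cdot 2 = 392$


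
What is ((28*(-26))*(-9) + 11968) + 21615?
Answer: 40135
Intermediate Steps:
((28*(-26))*(-9) + 11968) + 21615 = (-728*(-9) + 11968) + 21615 = (6552 + 11968) + 21615 = 18520 + 21615 = 40135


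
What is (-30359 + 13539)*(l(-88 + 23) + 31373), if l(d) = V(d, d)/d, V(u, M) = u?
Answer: -527710680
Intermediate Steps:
l(d) = 1 (l(d) = d/d = 1)
(-30359 + 13539)*(l(-88 + 23) + 31373) = (-30359 + 13539)*(1 + 31373) = -16820*31374 = -527710680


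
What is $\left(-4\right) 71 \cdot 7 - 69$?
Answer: $-2057$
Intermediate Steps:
$\left(-4\right) 71 \cdot 7 - 69 = \left(-284\right) 7 - 69 = -1988 - 69 = -2057$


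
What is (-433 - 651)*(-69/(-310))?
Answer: -37398/155 ≈ -241.28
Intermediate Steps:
(-433 - 651)*(-69/(-310)) = -(-74796)*(-1)/310 = -1084*69/310 = -37398/155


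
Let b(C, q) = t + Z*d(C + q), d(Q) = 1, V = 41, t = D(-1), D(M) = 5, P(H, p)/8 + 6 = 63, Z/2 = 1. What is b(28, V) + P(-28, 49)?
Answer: 463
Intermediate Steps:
Z = 2 (Z = 2*1 = 2)
P(H, p) = 456 (P(H, p) = -48 + 8*63 = -48 + 504 = 456)
t = 5
b(C, q) = 7 (b(C, q) = 5 + 2*1 = 5 + 2 = 7)
b(28, V) + P(-28, 49) = 7 + 456 = 463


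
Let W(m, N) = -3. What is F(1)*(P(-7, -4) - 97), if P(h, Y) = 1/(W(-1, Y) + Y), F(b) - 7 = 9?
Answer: -10880/7 ≈ -1554.3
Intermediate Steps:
F(b) = 16 (F(b) = 7 + 9 = 16)
P(h, Y) = 1/(-3 + Y)
F(1)*(P(-7, -4) - 97) = 16*(1/(-3 - 4) - 97) = 16*(1/(-7) - 97) = 16*(-1/7 - 97) = 16*(-680/7) = -10880/7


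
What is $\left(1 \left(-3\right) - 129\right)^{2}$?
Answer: $17424$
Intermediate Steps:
$\left(1 \left(-3\right) - 129\right)^{2} = \left(-3 - 129\right)^{2} = \left(-132\right)^{2} = 17424$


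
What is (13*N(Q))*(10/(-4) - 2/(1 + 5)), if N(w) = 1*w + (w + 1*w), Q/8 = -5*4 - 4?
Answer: 21216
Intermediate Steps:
Q = -192 (Q = 8*(-5*4 - 4) = 8*(-20 - 4) = 8*(-24) = -192)
N(w) = 3*w (N(w) = w + (w + w) = w + 2*w = 3*w)
(13*N(Q))*(10/(-4) - 2/(1 + 5)) = (13*(3*(-192)))*(10/(-4) - 2/(1 + 5)) = (13*(-576))*(10*(-1/4) - 2/6) = -7488*(-5/2 - 2*1/6) = -7488*(-5/2 - 1/3) = -7488*(-17/6) = 21216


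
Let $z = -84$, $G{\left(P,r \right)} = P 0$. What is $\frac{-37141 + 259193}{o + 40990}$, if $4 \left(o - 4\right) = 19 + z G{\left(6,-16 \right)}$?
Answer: $\frac{888208}{163995} \approx 5.4161$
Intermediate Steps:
$G{\left(P,r \right)} = 0$
$o = \frac{35}{4}$ ($o = 4 + \frac{19 - 0}{4} = 4 + \frac{19 + 0}{4} = 4 + \frac{1}{4} \cdot 19 = 4 + \frac{19}{4} = \frac{35}{4} \approx 8.75$)
$\frac{-37141 + 259193}{o + 40990} = \frac{-37141 + 259193}{\frac{35}{4} + 40990} = \frac{222052}{\frac{163995}{4}} = 222052 \cdot \frac{4}{163995} = \frac{888208}{163995}$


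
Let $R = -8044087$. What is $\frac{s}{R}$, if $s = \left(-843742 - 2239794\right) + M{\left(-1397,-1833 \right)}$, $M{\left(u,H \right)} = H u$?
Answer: $\frac{522835}{8044087} \approx 0.064996$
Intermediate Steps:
$s = -522835$ ($s = \left(-843742 - 2239794\right) - -2560701 = -3083536 + 2560701 = -522835$)
$\frac{s}{R} = - \frac{522835}{-8044087} = \left(-522835\right) \left(- \frac{1}{8044087}\right) = \frac{522835}{8044087}$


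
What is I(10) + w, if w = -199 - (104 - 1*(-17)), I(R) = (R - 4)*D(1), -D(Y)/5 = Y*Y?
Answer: -350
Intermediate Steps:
D(Y) = -5*Y² (D(Y) = -5*Y*Y = -5*Y²)
I(R) = 20 - 5*R (I(R) = (R - 4)*(-5*1²) = (-4 + R)*(-5*1) = (-4 + R)*(-5) = 20 - 5*R)
w = -320 (w = -199 - (104 + 17) = -199 - 1*121 = -199 - 121 = -320)
I(10) + w = (20 - 5*10) - 320 = (20 - 50) - 320 = -30 - 320 = -350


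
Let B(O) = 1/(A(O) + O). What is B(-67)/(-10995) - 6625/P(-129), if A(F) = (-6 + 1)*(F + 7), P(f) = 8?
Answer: -16972156883/20494680 ≈ -828.13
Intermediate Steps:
A(F) = -35 - 5*F (A(F) = -5*(7 + F) = -35 - 5*F)
B(O) = 1/(-35 - 4*O) (B(O) = 1/((-35 - 5*O) + O) = 1/(-35 - 4*O))
B(-67)/(-10995) - 6625/P(-129) = -1/(35 + 4*(-67))/(-10995) - 6625/8 = -1/(35 - 268)*(-1/10995) - 6625*1/8 = -1/(-233)*(-1/10995) - 6625/8 = -1*(-1/233)*(-1/10995) - 6625/8 = (1/233)*(-1/10995) - 6625/8 = -1/2561835 - 6625/8 = -16972156883/20494680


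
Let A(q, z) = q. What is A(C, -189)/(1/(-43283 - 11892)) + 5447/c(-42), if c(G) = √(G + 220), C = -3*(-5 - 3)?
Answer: -1324200 + 5447*√178/178 ≈ -1.3238e+6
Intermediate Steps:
C = 24 (C = -3*(-8) = 24)
c(G) = √(220 + G)
A(C, -189)/(1/(-43283 - 11892)) + 5447/c(-42) = 24/(1/(-43283 - 11892)) + 5447/(√(220 - 42)) = 24/(1/(-55175)) + 5447/(√178) = 24/(-1/55175) + 5447*(√178/178) = 24*(-55175) + 5447*√178/178 = -1324200 + 5447*√178/178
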